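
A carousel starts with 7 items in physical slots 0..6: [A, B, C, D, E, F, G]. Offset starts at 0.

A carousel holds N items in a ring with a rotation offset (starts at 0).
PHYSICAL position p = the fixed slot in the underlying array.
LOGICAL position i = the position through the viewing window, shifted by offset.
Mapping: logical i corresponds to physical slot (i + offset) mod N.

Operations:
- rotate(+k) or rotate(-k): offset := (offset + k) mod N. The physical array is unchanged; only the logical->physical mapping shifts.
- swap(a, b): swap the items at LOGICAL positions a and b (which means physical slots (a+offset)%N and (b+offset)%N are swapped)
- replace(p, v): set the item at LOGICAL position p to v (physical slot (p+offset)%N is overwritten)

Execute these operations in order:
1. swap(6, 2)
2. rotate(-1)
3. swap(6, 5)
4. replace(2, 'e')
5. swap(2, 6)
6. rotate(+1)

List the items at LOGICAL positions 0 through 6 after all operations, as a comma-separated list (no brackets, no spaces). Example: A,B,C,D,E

After op 1 (swap(6, 2)): offset=0, physical=[A,B,G,D,E,F,C], logical=[A,B,G,D,E,F,C]
After op 2 (rotate(-1)): offset=6, physical=[A,B,G,D,E,F,C], logical=[C,A,B,G,D,E,F]
After op 3 (swap(6, 5)): offset=6, physical=[A,B,G,D,F,E,C], logical=[C,A,B,G,D,F,E]
After op 4 (replace(2, 'e')): offset=6, physical=[A,e,G,D,F,E,C], logical=[C,A,e,G,D,F,E]
After op 5 (swap(2, 6)): offset=6, physical=[A,E,G,D,F,e,C], logical=[C,A,E,G,D,F,e]
After op 6 (rotate(+1)): offset=0, physical=[A,E,G,D,F,e,C], logical=[A,E,G,D,F,e,C]

Answer: A,E,G,D,F,e,C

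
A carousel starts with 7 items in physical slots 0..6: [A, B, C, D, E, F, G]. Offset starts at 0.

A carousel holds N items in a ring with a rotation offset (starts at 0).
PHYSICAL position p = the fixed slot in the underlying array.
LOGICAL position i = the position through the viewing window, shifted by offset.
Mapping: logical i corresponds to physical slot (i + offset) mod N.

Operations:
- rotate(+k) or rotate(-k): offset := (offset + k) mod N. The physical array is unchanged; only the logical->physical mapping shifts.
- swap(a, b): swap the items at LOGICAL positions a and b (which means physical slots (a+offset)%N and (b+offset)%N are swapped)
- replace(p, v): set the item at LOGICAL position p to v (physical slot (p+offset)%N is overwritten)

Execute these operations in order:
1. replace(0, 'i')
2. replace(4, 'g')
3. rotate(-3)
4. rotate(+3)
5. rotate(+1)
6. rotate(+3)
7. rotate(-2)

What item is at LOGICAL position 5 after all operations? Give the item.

After op 1 (replace(0, 'i')): offset=0, physical=[i,B,C,D,E,F,G], logical=[i,B,C,D,E,F,G]
After op 2 (replace(4, 'g')): offset=0, physical=[i,B,C,D,g,F,G], logical=[i,B,C,D,g,F,G]
After op 3 (rotate(-3)): offset=4, physical=[i,B,C,D,g,F,G], logical=[g,F,G,i,B,C,D]
After op 4 (rotate(+3)): offset=0, physical=[i,B,C,D,g,F,G], logical=[i,B,C,D,g,F,G]
After op 5 (rotate(+1)): offset=1, physical=[i,B,C,D,g,F,G], logical=[B,C,D,g,F,G,i]
After op 6 (rotate(+3)): offset=4, physical=[i,B,C,D,g,F,G], logical=[g,F,G,i,B,C,D]
After op 7 (rotate(-2)): offset=2, physical=[i,B,C,D,g,F,G], logical=[C,D,g,F,G,i,B]

Answer: i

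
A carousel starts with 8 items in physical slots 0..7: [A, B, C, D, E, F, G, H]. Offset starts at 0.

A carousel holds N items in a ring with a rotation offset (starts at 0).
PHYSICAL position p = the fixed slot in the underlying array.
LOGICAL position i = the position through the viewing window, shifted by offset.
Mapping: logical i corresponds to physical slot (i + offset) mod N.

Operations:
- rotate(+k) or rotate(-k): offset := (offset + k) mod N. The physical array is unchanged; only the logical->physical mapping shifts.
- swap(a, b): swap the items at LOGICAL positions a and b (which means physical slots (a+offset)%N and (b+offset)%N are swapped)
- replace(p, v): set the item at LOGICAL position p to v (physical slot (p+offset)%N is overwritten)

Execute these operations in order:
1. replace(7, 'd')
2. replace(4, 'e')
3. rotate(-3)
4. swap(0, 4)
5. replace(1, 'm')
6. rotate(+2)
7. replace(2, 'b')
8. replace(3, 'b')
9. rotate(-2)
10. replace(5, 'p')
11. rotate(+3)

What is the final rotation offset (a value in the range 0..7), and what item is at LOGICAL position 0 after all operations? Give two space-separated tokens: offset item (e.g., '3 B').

After op 1 (replace(7, 'd')): offset=0, physical=[A,B,C,D,E,F,G,d], logical=[A,B,C,D,E,F,G,d]
After op 2 (replace(4, 'e')): offset=0, physical=[A,B,C,D,e,F,G,d], logical=[A,B,C,D,e,F,G,d]
After op 3 (rotate(-3)): offset=5, physical=[A,B,C,D,e,F,G,d], logical=[F,G,d,A,B,C,D,e]
After op 4 (swap(0, 4)): offset=5, physical=[A,F,C,D,e,B,G,d], logical=[B,G,d,A,F,C,D,e]
After op 5 (replace(1, 'm')): offset=5, physical=[A,F,C,D,e,B,m,d], logical=[B,m,d,A,F,C,D,e]
After op 6 (rotate(+2)): offset=7, physical=[A,F,C,D,e,B,m,d], logical=[d,A,F,C,D,e,B,m]
After op 7 (replace(2, 'b')): offset=7, physical=[A,b,C,D,e,B,m,d], logical=[d,A,b,C,D,e,B,m]
After op 8 (replace(3, 'b')): offset=7, physical=[A,b,b,D,e,B,m,d], logical=[d,A,b,b,D,e,B,m]
After op 9 (rotate(-2)): offset=5, physical=[A,b,b,D,e,B,m,d], logical=[B,m,d,A,b,b,D,e]
After op 10 (replace(5, 'p')): offset=5, physical=[A,b,p,D,e,B,m,d], logical=[B,m,d,A,b,p,D,e]
After op 11 (rotate(+3)): offset=0, physical=[A,b,p,D,e,B,m,d], logical=[A,b,p,D,e,B,m,d]

Answer: 0 A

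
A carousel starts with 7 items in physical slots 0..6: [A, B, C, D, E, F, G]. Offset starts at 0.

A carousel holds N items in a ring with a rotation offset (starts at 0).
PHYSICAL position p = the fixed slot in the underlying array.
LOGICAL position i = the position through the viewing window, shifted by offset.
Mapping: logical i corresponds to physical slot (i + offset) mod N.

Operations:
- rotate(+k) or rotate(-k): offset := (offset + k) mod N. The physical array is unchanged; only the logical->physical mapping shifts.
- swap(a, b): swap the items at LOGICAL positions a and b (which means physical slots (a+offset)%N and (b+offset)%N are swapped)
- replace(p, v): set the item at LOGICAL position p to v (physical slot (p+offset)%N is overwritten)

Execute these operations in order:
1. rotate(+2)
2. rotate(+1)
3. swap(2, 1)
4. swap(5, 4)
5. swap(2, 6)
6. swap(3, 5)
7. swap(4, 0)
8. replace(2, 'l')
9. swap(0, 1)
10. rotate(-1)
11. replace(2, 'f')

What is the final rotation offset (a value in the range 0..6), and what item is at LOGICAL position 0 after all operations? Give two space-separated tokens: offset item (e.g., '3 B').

After op 1 (rotate(+2)): offset=2, physical=[A,B,C,D,E,F,G], logical=[C,D,E,F,G,A,B]
After op 2 (rotate(+1)): offset=3, physical=[A,B,C,D,E,F,G], logical=[D,E,F,G,A,B,C]
After op 3 (swap(2, 1)): offset=3, physical=[A,B,C,D,F,E,G], logical=[D,F,E,G,A,B,C]
After op 4 (swap(5, 4)): offset=3, physical=[B,A,C,D,F,E,G], logical=[D,F,E,G,B,A,C]
After op 5 (swap(2, 6)): offset=3, physical=[B,A,E,D,F,C,G], logical=[D,F,C,G,B,A,E]
After op 6 (swap(3, 5)): offset=3, physical=[B,G,E,D,F,C,A], logical=[D,F,C,A,B,G,E]
After op 7 (swap(4, 0)): offset=3, physical=[D,G,E,B,F,C,A], logical=[B,F,C,A,D,G,E]
After op 8 (replace(2, 'l')): offset=3, physical=[D,G,E,B,F,l,A], logical=[B,F,l,A,D,G,E]
After op 9 (swap(0, 1)): offset=3, physical=[D,G,E,F,B,l,A], logical=[F,B,l,A,D,G,E]
After op 10 (rotate(-1)): offset=2, physical=[D,G,E,F,B,l,A], logical=[E,F,B,l,A,D,G]
After op 11 (replace(2, 'f')): offset=2, physical=[D,G,E,F,f,l,A], logical=[E,F,f,l,A,D,G]

Answer: 2 E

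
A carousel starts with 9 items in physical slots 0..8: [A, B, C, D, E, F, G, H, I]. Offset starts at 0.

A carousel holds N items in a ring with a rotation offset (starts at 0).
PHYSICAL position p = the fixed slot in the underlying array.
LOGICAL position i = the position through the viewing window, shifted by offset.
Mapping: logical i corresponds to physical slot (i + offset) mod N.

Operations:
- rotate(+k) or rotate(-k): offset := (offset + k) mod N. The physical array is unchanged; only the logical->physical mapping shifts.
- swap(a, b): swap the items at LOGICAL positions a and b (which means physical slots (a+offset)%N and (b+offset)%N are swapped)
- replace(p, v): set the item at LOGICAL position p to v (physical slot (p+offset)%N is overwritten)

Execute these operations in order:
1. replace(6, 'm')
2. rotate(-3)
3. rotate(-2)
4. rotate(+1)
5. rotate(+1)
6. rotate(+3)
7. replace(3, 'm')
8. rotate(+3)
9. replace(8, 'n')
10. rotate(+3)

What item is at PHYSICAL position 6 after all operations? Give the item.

After op 1 (replace(6, 'm')): offset=0, physical=[A,B,C,D,E,F,m,H,I], logical=[A,B,C,D,E,F,m,H,I]
After op 2 (rotate(-3)): offset=6, physical=[A,B,C,D,E,F,m,H,I], logical=[m,H,I,A,B,C,D,E,F]
After op 3 (rotate(-2)): offset=4, physical=[A,B,C,D,E,F,m,H,I], logical=[E,F,m,H,I,A,B,C,D]
After op 4 (rotate(+1)): offset=5, physical=[A,B,C,D,E,F,m,H,I], logical=[F,m,H,I,A,B,C,D,E]
After op 5 (rotate(+1)): offset=6, physical=[A,B,C,D,E,F,m,H,I], logical=[m,H,I,A,B,C,D,E,F]
After op 6 (rotate(+3)): offset=0, physical=[A,B,C,D,E,F,m,H,I], logical=[A,B,C,D,E,F,m,H,I]
After op 7 (replace(3, 'm')): offset=0, physical=[A,B,C,m,E,F,m,H,I], logical=[A,B,C,m,E,F,m,H,I]
After op 8 (rotate(+3)): offset=3, physical=[A,B,C,m,E,F,m,H,I], logical=[m,E,F,m,H,I,A,B,C]
After op 9 (replace(8, 'n')): offset=3, physical=[A,B,n,m,E,F,m,H,I], logical=[m,E,F,m,H,I,A,B,n]
After op 10 (rotate(+3)): offset=6, physical=[A,B,n,m,E,F,m,H,I], logical=[m,H,I,A,B,n,m,E,F]

Answer: m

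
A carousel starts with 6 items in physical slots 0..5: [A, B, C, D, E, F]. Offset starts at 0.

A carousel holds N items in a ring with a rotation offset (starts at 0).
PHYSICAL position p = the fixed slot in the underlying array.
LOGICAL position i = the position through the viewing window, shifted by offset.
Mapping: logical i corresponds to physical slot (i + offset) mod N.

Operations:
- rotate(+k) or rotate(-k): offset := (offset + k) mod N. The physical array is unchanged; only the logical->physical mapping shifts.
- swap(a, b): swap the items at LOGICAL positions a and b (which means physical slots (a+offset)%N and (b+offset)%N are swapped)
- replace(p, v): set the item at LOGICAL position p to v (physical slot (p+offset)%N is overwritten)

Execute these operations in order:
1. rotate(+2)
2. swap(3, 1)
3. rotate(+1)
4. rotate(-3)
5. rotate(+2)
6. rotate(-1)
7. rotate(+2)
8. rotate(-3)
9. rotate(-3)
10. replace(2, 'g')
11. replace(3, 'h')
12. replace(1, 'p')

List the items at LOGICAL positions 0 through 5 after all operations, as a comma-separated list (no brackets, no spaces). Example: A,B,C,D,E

Answer: F,p,g,h,B,C

Derivation:
After op 1 (rotate(+2)): offset=2, physical=[A,B,C,D,E,F], logical=[C,D,E,F,A,B]
After op 2 (swap(3, 1)): offset=2, physical=[A,B,C,F,E,D], logical=[C,F,E,D,A,B]
After op 3 (rotate(+1)): offset=3, physical=[A,B,C,F,E,D], logical=[F,E,D,A,B,C]
After op 4 (rotate(-3)): offset=0, physical=[A,B,C,F,E,D], logical=[A,B,C,F,E,D]
After op 5 (rotate(+2)): offset=2, physical=[A,B,C,F,E,D], logical=[C,F,E,D,A,B]
After op 6 (rotate(-1)): offset=1, physical=[A,B,C,F,E,D], logical=[B,C,F,E,D,A]
After op 7 (rotate(+2)): offset=3, physical=[A,B,C,F,E,D], logical=[F,E,D,A,B,C]
After op 8 (rotate(-3)): offset=0, physical=[A,B,C,F,E,D], logical=[A,B,C,F,E,D]
After op 9 (rotate(-3)): offset=3, physical=[A,B,C,F,E,D], logical=[F,E,D,A,B,C]
After op 10 (replace(2, 'g')): offset=3, physical=[A,B,C,F,E,g], logical=[F,E,g,A,B,C]
After op 11 (replace(3, 'h')): offset=3, physical=[h,B,C,F,E,g], logical=[F,E,g,h,B,C]
After op 12 (replace(1, 'p')): offset=3, physical=[h,B,C,F,p,g], logical=[F,p,g,h,B,C]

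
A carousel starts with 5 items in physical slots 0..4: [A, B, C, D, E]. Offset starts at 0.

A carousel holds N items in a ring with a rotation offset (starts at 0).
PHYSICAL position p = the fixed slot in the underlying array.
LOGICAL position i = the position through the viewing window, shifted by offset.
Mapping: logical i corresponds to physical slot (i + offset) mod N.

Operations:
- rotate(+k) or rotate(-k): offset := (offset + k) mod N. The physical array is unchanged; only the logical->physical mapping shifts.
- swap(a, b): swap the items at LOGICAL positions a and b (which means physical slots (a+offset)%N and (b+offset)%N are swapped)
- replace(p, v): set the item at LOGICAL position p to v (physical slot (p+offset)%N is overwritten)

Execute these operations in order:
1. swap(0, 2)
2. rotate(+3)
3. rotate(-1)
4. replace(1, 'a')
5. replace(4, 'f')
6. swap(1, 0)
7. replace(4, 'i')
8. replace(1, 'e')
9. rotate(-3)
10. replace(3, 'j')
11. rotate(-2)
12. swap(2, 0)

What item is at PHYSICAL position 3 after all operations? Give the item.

Answer: e

Derivation:
After op 1 (swap(0, 2)): offset=0, physical=[C,B,A,D,E], logical=[C,B,A,D,E]
After op 2 (rotate(+3)): offset=3, physical=[C,B,A,D,E], logical=[D,E,C,B,A]
After op 3 (rotate(-1)): offset=2, physical=[C,B,A,D,E], logical=[A,D,E,C,B]
After op 4 (replace(1, 'a')): offset=2, physical=[C,B,A,a,E], logical=[A,a,E,C,B]
After op 5 (replace(4, 'f')): offset=2, physical=[C,f,A,a,E], logical=[A,a,E,C,f]
After op 6 (swap(1, 0)): offset=2, physical=[C,f,a,A,E], logical=[a,A,E,C,f]
After op 7 (replace(4, 'i')): offset=2, physical=[C,i,a,A,E], logical=[a,A,E,C,i]
After op 8 (replace(1, 'e')): offset=2, physical=[C,i,a,e,E], logical=[a,e,E,C,i]
After op 9 (rotate(-3)): offset=4, physical=[C,i,a,e,E], logical=[E,C,i,a,e]
After op 10 (replace(3, 'j')): offset=4, physical=[C,i,j,e,E], logical=[E,C,i,j,e]
After op 11 (rotate(-2)): offset=2, physical=[C,i,j,e,E], logical=[j,e,E,C,i]
After op 12 (swap(2, 0)): offset=2, physical=[C,i,E,e,j], logical=[E,e,j,C,i]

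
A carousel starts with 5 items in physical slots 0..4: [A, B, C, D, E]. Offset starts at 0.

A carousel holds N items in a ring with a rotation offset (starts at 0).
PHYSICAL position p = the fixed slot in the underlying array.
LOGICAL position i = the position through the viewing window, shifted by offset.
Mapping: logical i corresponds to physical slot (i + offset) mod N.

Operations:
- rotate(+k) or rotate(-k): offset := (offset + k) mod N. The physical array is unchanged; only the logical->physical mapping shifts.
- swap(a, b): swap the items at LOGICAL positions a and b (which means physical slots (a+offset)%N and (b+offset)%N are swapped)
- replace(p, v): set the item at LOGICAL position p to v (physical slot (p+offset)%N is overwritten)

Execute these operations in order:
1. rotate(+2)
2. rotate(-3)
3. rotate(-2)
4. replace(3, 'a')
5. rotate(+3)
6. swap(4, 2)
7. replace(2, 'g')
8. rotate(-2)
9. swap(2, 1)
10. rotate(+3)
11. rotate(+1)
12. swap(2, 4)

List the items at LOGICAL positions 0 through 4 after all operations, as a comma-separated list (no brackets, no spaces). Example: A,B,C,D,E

After op 1 (rotate(+2)): offset=2, physical=[A,B,C,D,E], logical=[C,D,E,A,B]
After op 2 (rotate(-3)): offset=4, physical=[A,B,C,D,E], logical=[E,A,B,C,D]
After op 3 (rotate(-2)): offset=2, physical=[A,B,C,D,E], logical=[C,D,E,A,B]
After op 4 (replace(3, 'a')): offset=2, physical=[a,B,C,D,E], logical=[C,D,E,a,B]
After op 5 (rotate(+3)): offset=0, physical=[a,B,C,D,E], logical=[a,B,C,D,E]
After op 6 (swap(4, 2)): offset=0, physical=[a,B,E,D,C], logical=[a,B,E,D,C]
After op 7 (replace(2, 'g')): offset=0, physical=[a,B,g,D,C], logical=[a,B,g,D,C]
After op 8 (rotate(-2)): offset=3, physical=[a,B,g,D,C], logical=[D,C,a,B,g]
After op 9 (swap(2, 1)): offset=3, physical=[C,B,g,D,a], logical=[D,a,C,B,g]
After op 10 (rotate(+3)): offset=1, physical=[C,B,g,D,a], logical=[B,g,D,a,C]
After op 11 (rotate(+1)): offset=2, physical=[C,B,g,D,a], logical=[g,D,a,C,B]
After op 12 (swap(2, 4)): offset=2, physical=[C,a,g,D,B], logical=[g,D,B,C,a]

Answer: g,D,B,C,a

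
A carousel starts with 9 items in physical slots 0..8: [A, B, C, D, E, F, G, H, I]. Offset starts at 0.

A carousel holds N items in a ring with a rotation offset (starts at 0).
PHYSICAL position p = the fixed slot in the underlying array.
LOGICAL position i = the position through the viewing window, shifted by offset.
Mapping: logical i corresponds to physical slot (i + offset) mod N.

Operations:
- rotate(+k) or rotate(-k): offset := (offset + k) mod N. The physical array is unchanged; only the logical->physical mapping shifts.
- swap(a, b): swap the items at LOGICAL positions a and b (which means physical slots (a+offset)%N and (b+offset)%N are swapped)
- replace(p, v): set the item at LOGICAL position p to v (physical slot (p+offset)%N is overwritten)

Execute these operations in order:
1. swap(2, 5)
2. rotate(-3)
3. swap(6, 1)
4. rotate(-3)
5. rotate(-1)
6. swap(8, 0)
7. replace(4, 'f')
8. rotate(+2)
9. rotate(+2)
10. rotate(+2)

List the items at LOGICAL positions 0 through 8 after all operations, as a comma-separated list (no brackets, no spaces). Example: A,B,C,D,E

Answer: I,A,F,B,H,E,C,f,D

Derivation:
After op 1 (swap(2, 5)): offset=0, physical=[A,B,F,D,E,C,G,H,I], logical=[A,B,F,D,E,C,G,H,I]
After op 2 (rotate(-3)): offset=6, physical=[A,B,F,D,E,C,G,H,I], logical=[G,H,I,A,B,F,D,E,C]
After op 3 (swap(6, 1)): offset=6, physical=[A,B,F,H,E,C,G,D,I], logical=[G,D,I,A,B,F,H,E,C]
After op 4 (rotate(-3)): offset=3, physical=[A,B,F,H,E,C,G,D,I], logical=[H,E,C,G,D,I,A,B,F]
After op 5 (rotate(-1)): offset=2, physical=[A,B,F,H,E,C,G,D,I], logical=[F,H,E,C,G,D,I,A,B]
After op 6 (swap(8, 0)): offset=2, physical=[A,F,B,H,E,C,G,D,I], logical=[B,H,E,C,G,D,I,A,F]
After op 7 (replace(4, 'f')): offset=2, physical=[A,F,B,H,E,C,f,D,I], logical=[B,H,E,C,f,D,I,A,F]
After op 8 (rotate(+2)): offset=4, physical=[A,F,B,H,E,C,f,D,I], logical=[E,C,f,D,I,A,F,B,H]
After op 9 (rotate(+2)): offset=6, physical=[A,F,B,H,E,C,f,D,I], logical=[f,D,I,A,F,B,H,E,C]
After op 10 (rotate(+2)): offset=8, physical=[A,F,B,H,E,C,f,D,I], logical=[I,A,F,B,H,E,C,f,D]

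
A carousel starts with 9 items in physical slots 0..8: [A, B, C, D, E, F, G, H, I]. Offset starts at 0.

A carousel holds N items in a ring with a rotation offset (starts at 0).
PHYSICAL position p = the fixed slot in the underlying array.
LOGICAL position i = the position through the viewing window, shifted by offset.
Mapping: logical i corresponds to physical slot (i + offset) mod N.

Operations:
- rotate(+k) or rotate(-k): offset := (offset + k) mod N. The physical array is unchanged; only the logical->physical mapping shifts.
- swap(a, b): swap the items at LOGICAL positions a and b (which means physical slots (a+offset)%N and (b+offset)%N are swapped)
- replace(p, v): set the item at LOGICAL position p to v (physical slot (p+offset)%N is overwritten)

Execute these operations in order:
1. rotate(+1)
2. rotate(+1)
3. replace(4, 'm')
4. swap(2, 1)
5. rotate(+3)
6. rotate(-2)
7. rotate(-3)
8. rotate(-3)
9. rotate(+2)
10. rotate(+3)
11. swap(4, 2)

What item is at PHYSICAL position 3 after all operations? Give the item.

After op 1 (rotate(+1)): offset=1, physical=[A,B,C,D,E,F,G,H,I], logical=[B,C,D,E,F,G,H,I,A]
After op 2 (rotate(+1)): offset=2, physical=[A,B,C,D,E,F,G,H,I], logical=[C,D,E,F,G,H,I,A,B]
After op 3 (replace(4, 'm')): offset=2, physical=[A,B,C,D,E,F,m,H,I], logical=[C,D,E,F,m,H,I,A,B]
After op 4 (swap(2, 1)): offset=2, physical=[A,B,C,E,D,F,m,H,I], logical=[C,E,D,F,m,H,I,A,B]
After op 5 (rotate(+3)): offset=5, physical=[A,B,C,E,D,F,m,H,I], logical=[F,m,H,I,A,B,C,E,D]
After op 6 (rotate(-2)): offset=3, physical=[A,B,C,E,D,F,m,H,I], logical=[E,D,F,m,H,I,A,B,C]
After op 7 (rotate(-3)): offset=0, physical=[A,B,C,E,D,F,m,H,I], logical=[A,B,C,E,D,F,m,H,I]
After op 8 (rotate(-3)): offset=6, physical=[A,B,C,E,D,F,m,H,I], logical=[m,H,I,A,B,C,E,D,F]
After op 9 (rotate(+2)): offset=8, physical=[A,B,C,E,D,F,m,H,I], logical=[I,A,B,C,E,D,F,m,H]
After op 10 (rotate(+3)): offset=2, physical=[A,B,C,E,D,F,m,H,I], logical=[C,E,D,F,m,H,I,A,B]
After op 11 (swap(4, 2)): offset=2, physical=[A,B,C,E,m,F,D,H,I], logical=[C,E,m,F,D,H,I,A,B]

Answer: E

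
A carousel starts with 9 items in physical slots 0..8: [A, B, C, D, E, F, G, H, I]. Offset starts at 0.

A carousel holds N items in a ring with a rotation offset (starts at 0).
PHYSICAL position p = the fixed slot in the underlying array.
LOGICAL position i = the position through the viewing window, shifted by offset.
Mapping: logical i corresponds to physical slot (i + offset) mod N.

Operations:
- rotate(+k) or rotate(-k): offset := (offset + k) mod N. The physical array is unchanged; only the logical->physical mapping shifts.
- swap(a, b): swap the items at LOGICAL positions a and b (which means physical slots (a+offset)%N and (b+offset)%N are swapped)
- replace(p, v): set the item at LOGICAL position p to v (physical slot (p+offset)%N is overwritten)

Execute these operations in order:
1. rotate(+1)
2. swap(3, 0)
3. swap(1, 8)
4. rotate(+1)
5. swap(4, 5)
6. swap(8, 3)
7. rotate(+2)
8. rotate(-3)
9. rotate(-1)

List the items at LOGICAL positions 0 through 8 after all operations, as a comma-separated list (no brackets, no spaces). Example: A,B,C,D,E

After op 1 (rotate(+1)): offset=1, physical=[A,B,C,D,E,F,G,H,I], logical=[B,C,D,E,F,G,H,I,A]
After op 2 (swap(3, 0)): offset=1, physical=[A,E,C,D,B,F,G,H,I], logical=[E,C,D,B,F,G,H,I,A]
After op 3 (swap(1, 8)): offset=1, physical=[C,E,A,D,B,F,G,H,I], logical=[E,A,D,B,F,G,H,I,C]
After op 4 (rotate(+1)): offset=2, physical=[C,E,A,D,B,F,G,H,I], logical=[A,D,B,F,G,H,I,C,E]
After op 5 (swap(4, 5)): offset=2, physical=[C,E,A,D,B,F,H,G,I], logical=[A,D,B,F,H,G,I,C,E]
After op 6 (swap(8, 3)): offset=2, physical=[C,F,A,D,B,E,H,G,I], logical=[A,D,B,E,H,G,I,C,F]
After op 7 (rotate(+2)): offset=4, physical=[C,F,A,D,B,E,H,G,I], logical=[B,E,H,G,I,C,F,A,D]
After op 8 (rotate(-3)): offset=1, physical=[C,F,A,D,B,E,H,G,I], logical=[F,A,D,B,E,H,G,I,C]
After op 9 (rotate(-1)): offset=0, physical=[C,F,A,D,B,E,H,G,I], logical=[C,F,A,D,B,E,H,G,I]

Answer: C,F,A,D,B,E,H,G,I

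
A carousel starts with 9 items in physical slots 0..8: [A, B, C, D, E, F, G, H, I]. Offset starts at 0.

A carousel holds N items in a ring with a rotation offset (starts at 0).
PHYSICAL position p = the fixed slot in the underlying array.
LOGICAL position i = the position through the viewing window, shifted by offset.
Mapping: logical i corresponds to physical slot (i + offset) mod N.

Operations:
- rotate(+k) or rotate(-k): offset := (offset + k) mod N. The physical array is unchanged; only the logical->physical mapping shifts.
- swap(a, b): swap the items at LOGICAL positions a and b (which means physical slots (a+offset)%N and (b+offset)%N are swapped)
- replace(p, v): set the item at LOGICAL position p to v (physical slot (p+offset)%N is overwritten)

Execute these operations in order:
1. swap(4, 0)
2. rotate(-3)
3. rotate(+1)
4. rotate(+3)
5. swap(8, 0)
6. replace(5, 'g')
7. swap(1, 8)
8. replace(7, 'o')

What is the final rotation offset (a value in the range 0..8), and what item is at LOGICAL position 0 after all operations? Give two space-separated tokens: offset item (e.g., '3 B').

Answer: 1 E

Derivation:
After op 1 (swap(4, 0)): offset=0, physical=[E,B,C,D,A,F,G,H,I], logical=[E,B,C,D,A,F,G,H,I]
After op 2 (rotate(-3)): offset=6, physical=[E,B,C,D,A,F,G,H,I], logical=[G,H,I,E,B,C,D,A,F]
After op 3 (rotate(+1)): offset=7, physical=[E,B,C,D,A,F,G,H,I], logical=[H,I,E,B,C,D,A,F,G]
After op 4 (rotate(+3)): offset=1, physical=[E,B,C,D,A,F,G,H,I], logical=[B,C,D,A,F,G,H,I,E]
After op 5 (swap(8, 0)): offset=1, physical=[B,E,C,D,A,F,G,H,I], logical=[E,C,D,A,F,G,H,I,B]
After op 6 (replace(5, 'g')): offset=1, physical=[B,E,C,D,A,F,g,H,I], logical=[E,C,D,A,F,g,H,I,B]
After op 7 (swap(1, 8)): offset=1, physical=[C,E,B,D,A,F,g,H,I], logical=[E,B,D,A,F,g,H,I,C]
After op 8 (replace(7, 'o')): offset=1, physical=[C,E,B,D,A,F,g,H,o], logical=[E,B,D,A,F,g,H,o,C]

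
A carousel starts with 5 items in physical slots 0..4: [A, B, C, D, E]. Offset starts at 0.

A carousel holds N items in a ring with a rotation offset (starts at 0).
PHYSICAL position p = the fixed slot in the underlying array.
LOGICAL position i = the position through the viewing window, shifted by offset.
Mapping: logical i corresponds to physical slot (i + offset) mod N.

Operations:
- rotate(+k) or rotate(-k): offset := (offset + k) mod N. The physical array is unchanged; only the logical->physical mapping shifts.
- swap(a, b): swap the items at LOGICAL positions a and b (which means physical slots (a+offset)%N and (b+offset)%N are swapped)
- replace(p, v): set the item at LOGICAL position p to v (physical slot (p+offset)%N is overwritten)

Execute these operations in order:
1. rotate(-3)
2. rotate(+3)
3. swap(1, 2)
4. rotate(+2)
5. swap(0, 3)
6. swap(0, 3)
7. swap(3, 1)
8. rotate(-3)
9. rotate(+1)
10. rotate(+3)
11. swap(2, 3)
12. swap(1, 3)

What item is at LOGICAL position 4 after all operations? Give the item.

Answer: B

Derivation:
After op 1 (rotate(-3)): offset=2, physical=[A,B,C,D,E], logical=[C,D,E,A,B]
After op 2 (rotate(+3)): offset=0, physical=[A,B,C,D,E], logical=[A,B,C,D,E]
After op 3 (swap(1, 2)): offset=0, physical=[A,C,B,D,E], logical=[A,C,B,D,E]
After op 4 (rotate(+2)): offset=2, physical=[A,C,B,D,E], logical=[B,D,E,A,C]
After op 5 (swap(0, 3)): offset=2, physical=[B,C,A,D,E], logical=[A,D,E,B,C]
After op 6 (swap(0, 3)): offset=2, physical=[A,C,B,D,E], logical=[B,D,E,A,C]
After op 7 (swap(3, 1)): offset=2, physical=[D,C,B,A,E], logical=[B,A,E,D,C]
After op 8 (rotate(-3)): offset=4, physical=[D,C,B,A,E], logical=[E,D,C,B,A]
After op 9 (rotate(+1)): offset=0, physical=[D,C,B,A,E], logical=[D,C,B,A,E]
After op 10 (rotate(+3)): offset=3, physical=[D,C,B,A,E], logical=[A,E,D,C,B]
After op 11 (swap(2, 3)): offset=3, physical=[C,D,B,A,E], logical=[A,E,C,D,B]
After op 12 (swap(1, 3)): offset=3, physical=[C,E,B,A,D], logical=[A,D,C,E,B]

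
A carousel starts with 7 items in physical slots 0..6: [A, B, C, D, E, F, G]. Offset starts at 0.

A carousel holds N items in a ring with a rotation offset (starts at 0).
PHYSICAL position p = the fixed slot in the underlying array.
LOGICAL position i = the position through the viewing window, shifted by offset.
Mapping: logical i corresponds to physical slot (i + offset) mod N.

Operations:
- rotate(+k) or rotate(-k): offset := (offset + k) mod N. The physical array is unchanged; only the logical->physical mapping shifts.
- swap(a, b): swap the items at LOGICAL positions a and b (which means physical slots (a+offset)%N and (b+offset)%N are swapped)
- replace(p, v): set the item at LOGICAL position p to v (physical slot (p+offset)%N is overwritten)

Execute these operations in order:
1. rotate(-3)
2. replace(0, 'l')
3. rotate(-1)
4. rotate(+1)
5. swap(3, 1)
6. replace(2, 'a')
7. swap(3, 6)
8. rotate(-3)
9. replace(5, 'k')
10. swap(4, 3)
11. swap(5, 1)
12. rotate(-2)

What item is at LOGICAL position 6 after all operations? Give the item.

After op 1 (rotate(-3)): offset=4, physical=[A,B,C,D,E,F,G], logical=[E,F,G,A,B,C,D]
After op 2 (replace(0, 'l')): offset=4, physical=[A,B,C,D,l,F,G], logical=[l,F,G,A,B,C,D]
After op 3 (rotate(-1)): offset=3, physical=[A,B,C,D,l,F,G], logical=[D,l,F,G,A,B,C]
After op 4 (rotate(+1)): offset=4, physical=[A,B,C,D,l,F,G], logical=[l,F,G,A,B,C,D]
After op 5 (swap(3, 1)): offset=4, physical=[F,B,C,D,l,A,G], logical=[l,A,G,F,B,C,D]
After op 6 (replace(2, 'a')): offset=4, physical=[F,B,C,D,l,A,a], logical=[l,A,a,F,B,C,D]
After op 7 (swap(3, 6)): offset=4, physical=[D,B,C,F,l,A,a], logical=[l,A,a,D,B,C,F]
After op 8 (rotate(-3)): offset=1, physical=[D,B,C,F,l,A,a], logical=[B,C,F,l,A,a,D]
After op 9 (replace(5, 'k')): offset=1, physical=[D,B,C,F,l,A,k], logical=[B,C,F,l,A,k,D]
After op 10 (swap(4, 3)): offset=1, physical=[D,B,C,F,A,l,k], logical=[B,C,F,A,l,k,D]
After op 11 (swap(5, 1)): offset=1, physical=[D,B,k,F,A,l,C], logical=[B,k,F,A,l,C,D]
After op 12 (rotate(-2)): offset=6, physical=[D,B,k,F,A,l,C], logical=[C,D,B,k,F,A,l]

Answer: l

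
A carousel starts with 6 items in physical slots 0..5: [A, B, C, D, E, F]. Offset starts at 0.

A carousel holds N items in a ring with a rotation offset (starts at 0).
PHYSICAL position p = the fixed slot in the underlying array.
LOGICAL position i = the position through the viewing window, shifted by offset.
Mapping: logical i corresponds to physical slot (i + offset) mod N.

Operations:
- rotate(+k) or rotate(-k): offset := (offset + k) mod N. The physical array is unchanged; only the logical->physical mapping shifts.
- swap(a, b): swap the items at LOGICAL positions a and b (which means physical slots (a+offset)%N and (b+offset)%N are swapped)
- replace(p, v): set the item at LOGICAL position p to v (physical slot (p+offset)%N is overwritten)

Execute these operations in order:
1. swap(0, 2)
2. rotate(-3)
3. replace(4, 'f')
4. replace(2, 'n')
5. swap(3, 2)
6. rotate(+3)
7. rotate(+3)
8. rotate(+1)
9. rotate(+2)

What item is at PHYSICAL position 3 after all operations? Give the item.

After op 1 (swap(0, 2)): offset=0, physical=[C,B,A,D,E,F], logical=[C,B,A,D,E,F]
After op 2 (rotate(-3)): offset=3, physical=[C,B,A,D,E,F], logical=[D,E,F,C,B,A]
After op 3 (replace(4, 'f')): offset=3, physical=[C,f,A,D,E,F], logical=[D,E,F,C,f,A]
After op 4 (replace(2, 'n')): offset=3, physical=[C,f,A,D,E,n], logical=[D,E,n,C,f,A]
After op 5 (swap(3, 2)): offset=3, physical=[n,f,A,D,E,C], logical=[D,E,C,n,f,A]
After op 6 (rotate(+3)): offset=0, physical=[n,f,A,D,E,C], logical=[n,f,A,D,E,C]
After op 7 (rotate(+3)): offset=3, physical=[n,f,A,D,E,C], logical=[D,E,C,n,f,A]
After op 8 (rotate(+1)): offset=4, physical=[n,f,A,D,E,C], logical=[E,C,n,f,A,D]
After op 9 (rotate(+2)): offset=0, physical=[n,f,A,D,E,C], logical=[n,f,A,D,E,C]

Answer: D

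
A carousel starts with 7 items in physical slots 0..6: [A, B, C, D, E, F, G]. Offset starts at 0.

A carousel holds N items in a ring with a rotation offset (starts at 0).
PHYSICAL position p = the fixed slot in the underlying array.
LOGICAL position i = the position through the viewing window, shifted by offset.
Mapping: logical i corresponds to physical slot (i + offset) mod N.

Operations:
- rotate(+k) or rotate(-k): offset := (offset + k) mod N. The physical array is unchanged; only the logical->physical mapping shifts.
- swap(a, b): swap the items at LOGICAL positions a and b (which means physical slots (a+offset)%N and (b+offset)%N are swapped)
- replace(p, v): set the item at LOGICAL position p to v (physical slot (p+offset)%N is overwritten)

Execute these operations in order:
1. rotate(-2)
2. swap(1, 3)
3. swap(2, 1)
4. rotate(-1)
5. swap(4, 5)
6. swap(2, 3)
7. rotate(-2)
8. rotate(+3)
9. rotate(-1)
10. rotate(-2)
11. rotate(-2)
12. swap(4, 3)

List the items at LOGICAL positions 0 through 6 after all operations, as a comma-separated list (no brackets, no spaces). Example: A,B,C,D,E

Answer: A,C,G,E,D,F,B

Derivation:
After op 1 (rotate(-2)): offset=5, physical=[A,B,C,D,E,F,G], logical=[F,G,A,B,C,D,E]
After op 2 (swap(1, 3)): offset=5, physical=[A,G,C,D,E,F,B], logical=[F,B,A,G,C,D,E]
After op 3 (swap(2, 1)): offset=5, physical=[B,G,C,D,E,F,A], logical=[F,A,B,G,C,D,E]
After op 4 (rotate(-1)): offset=4, physical=[B,G,C,D,E,F,A], logical=[E,F,A,B,G,C,D]
After op 5 (swap(4, 5)): offset=4, physical=[B,C,G,D,E,F,A], logical=[E,F,A,B,C,G,D]
After op 6 (swap(2, 3)): offset=4, physical=[A,C,G,D,E,F,B], logical=[E,F,B,A,C,G,D]
After op 7 (rotate(-2)): offset=2, physical=[A,C,G,D,E,F,B], logical=[G,D,E,F,B,A,C]
After op 8 (rotate(+3)): offset=5, physical=[A,C,G,D,E,F,B], logical=[F,B,A,C,G,D,E]
After op 9 (rotate(-1)): offset=4, physical=[A,C,G,D,E,F,B], logical=[E,F,B,A,C,G,D]
After op 10 (rotate(-2)): offset=2, physical=[A,C,G,D,E,F,B], logical=[G,D,E,F,B,A,C]
After op 11 (rotate(-2)): offset=0, physical=[A,C,G,D,E,F,B], logical=[A,C,G,D,E,F,B]
After op 12 (swap(4, 3)): offset=0, physical=[A,C,G,E,D,F,B], logical=[A,C,G,E,D,F,B]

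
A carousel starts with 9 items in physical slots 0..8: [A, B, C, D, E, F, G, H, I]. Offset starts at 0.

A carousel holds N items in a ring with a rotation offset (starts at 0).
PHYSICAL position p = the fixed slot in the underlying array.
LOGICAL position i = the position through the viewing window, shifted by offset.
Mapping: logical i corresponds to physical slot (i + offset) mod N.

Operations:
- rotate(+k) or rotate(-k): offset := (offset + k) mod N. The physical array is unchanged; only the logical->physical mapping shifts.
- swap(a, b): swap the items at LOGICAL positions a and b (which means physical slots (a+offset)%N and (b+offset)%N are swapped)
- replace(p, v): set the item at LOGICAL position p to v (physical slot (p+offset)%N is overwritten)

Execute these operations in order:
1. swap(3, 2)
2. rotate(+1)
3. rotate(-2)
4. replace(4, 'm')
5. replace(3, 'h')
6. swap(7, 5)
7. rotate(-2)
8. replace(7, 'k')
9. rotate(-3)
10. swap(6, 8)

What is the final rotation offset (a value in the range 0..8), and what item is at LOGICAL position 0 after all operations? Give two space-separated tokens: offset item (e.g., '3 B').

After op 1 (swap(3, 2)): offset=0, physical=[A,B,D,C,E,F,G,H,I], logical=[A,B,D,C,E,F,G,H,I]
After op 2 (rotate(+1)): offset=1, physical=[A,B,D,C,E,F,G,H,I], logical=[B,D,C,E,F,G,H,I,A]
After op 3 (rotate(-2)): offset=8, physical=[A,B,D,C,E,F,G,H,I], logical=[I,A,B,D,C,E,F,G,H]
After op 4 (replace(4, 'm')): offset=8, physical=[A,B,D,m,E,F,G,H,I], logical=[I,A,B,D,m,E,F,G,H]
After op 5 (replace(3, 'h')): offset=8, physical=[A,B,h,m,E,F,G,H,I], logical=[I,A,B,h,m,E,F,G,H]
After op 6 (swap(7, 5)): offset=8, physical=[A,B,h,m,G,F,E,H,I], logical=[I,A,B,h,m,G,F,E,H]
After op 7 (rotate(-2)): offset=6, physical=[A,B,h,m,G,F,E,H,I], logical=[E,H,I,A,B,h,m,G,F]
After op 8 (replace(7, 'k')): offset=6, physical=[A,B,h,m,k,F,E,H,I], logical=[E,H,I,A,B,h,m,k,F]
After op 9 (rotate(-3)): offset=3, physical=[A,B,h,m,k,F,E,H,I], logical=[m,k,F,E,H,I,A,B,h]
After op 10 (swap(6, 8)): offset=3, physical=[h,B,A,m,k,F,E,H,I], logical=[m,k,F,E,H,I,h,B,A]

Answer: 3 m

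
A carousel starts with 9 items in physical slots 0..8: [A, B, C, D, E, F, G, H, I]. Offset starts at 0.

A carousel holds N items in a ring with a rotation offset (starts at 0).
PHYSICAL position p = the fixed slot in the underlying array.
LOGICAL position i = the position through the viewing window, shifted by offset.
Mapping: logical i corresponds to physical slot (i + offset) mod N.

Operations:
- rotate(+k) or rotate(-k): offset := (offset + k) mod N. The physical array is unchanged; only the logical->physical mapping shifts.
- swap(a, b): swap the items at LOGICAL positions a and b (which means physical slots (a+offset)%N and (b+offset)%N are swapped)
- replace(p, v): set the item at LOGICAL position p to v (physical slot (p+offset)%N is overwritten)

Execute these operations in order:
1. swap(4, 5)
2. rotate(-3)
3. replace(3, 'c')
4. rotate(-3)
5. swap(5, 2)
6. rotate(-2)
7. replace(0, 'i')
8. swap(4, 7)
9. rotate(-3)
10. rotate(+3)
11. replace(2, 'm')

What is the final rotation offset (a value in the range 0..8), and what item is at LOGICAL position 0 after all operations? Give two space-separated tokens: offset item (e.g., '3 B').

After op 1 (swap(4, 5)): offset=0, physical=[A,B,C,D,F,E,G,H,I], logical=[A,B,C,D,F,E,G,H,I]
After op 2 (rotate(-3)): offset=6, physical=[A,B,C,D,F,E,G,H,I], logical=[G,H,I,A,B,C,D,F,E]
After op 3 (replace(3, 'c')): offset=6, physical=[c,B,C,D,F,E,G,H,I], logical=[G,H,I,c,B,C,D,F,E]
After op 4 (rotate(-3)): offset=3, physical=[c,B,C,D,F,E,G,H,I], logical=[D,F,E,G,H,I,c,B,C]
After op 5 (swap(5, 2)): offset=3, physical=[c,B,C,D,F,I,G,H,E], logical=[D,F,I,G,H,E,c,B,C]
After op 6 (rotate(-2)): offset=1, physical=[c,B,C,D,F,I,G,H,E], logical=[B,C,D,F,I,G,H,E,c]
After op 7 (replace(0, 'i')): offset=1, physical=[c,i,C,D,F,I,G,H,E], logical=[i,C,D,F,I,G,H,E,c]
After op 8 (swap(4, 7)): offset=1, physical=[c,i,C,D,F,E,G,H,I], logical=[i,C,D,F,E,G,H,I,c]
After op 9 (rotate(-3)): offset=7, physical=[c,i,C,D,F,E,G,H,I], logical=[H,I,c,i,C,D,F,E,G]
After op 10 (rotate(+3)): offset=1, physical=[c,i,C,D,F,E,G,H,I], logical=[i,C,D,F,E,G,H,I,c]
After op 11 (replace(2, 'm')): offset=1, physical=[c,i,C,m,F,E,G,H,I], logical=[i,C,m,F,E,G,H,I,c]

Answer: 1 i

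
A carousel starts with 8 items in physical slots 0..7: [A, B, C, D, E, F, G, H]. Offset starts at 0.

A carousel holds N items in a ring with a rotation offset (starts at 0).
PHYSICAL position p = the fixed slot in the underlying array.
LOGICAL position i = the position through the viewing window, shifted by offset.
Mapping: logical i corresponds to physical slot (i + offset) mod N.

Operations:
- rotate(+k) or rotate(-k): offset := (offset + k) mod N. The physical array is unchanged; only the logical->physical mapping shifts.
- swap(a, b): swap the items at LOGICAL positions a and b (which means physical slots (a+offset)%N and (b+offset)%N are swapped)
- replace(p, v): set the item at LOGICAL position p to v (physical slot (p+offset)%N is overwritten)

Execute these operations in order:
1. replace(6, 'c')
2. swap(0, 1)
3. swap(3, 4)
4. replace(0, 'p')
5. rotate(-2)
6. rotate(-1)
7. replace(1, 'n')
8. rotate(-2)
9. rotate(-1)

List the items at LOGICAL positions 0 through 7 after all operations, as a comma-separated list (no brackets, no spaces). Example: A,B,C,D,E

Answer: C,E,D,F,n,H,p,A

Derivation:
After op 1 (replace(6, 'c')): offset=0, physical=[A,B,C,D,E,F,c,H], logical=[A,B,C,D,E,F,c,H]
After op 2 (swap(0, 1)): offset=0, physical=[B,A,C,D,E,F,c,H], logical=[B,A,C,D,E,F,c,H]
After op 3 (swap(3, 4)): offset=0, physical=[B,A,C,E,D,F,c,H], logical=[B,A,C,E,D,F,c,H]
After op 4 (replace(0, 'p')): offset=0, physical=[p,A,C,E,D,F,c,H], logical=[p,A,C,E,D,F,c,H]
After op 5 (rotate(-2)): offset=6, physical=[p,A,C,E,D,F,c,H], logical=[c,H,p,A,C,E,D,F]
After op 6 (rotate(-1)): offset=5, physical=[p,A,C,E,D,F,c,H], logical=[F,c,H,p,A,C,E,D]
After op 7 (replace(1, 'n')): offset=5, physical=[p,A,C,E,D,F,n,H], logical=[F,n,H,p,A,C,E,D]
After op 8 (rotate(-2)): offset=3, physical=[p,A,C,E,D,F,n,H], logical=[E,D,F,n,H,p,A,C]
After op 9 (rotate(-1)): offset=2, physical=[p,A,C,E,D,F,n,H], logical=[C,E,D,F,n,H,p,A]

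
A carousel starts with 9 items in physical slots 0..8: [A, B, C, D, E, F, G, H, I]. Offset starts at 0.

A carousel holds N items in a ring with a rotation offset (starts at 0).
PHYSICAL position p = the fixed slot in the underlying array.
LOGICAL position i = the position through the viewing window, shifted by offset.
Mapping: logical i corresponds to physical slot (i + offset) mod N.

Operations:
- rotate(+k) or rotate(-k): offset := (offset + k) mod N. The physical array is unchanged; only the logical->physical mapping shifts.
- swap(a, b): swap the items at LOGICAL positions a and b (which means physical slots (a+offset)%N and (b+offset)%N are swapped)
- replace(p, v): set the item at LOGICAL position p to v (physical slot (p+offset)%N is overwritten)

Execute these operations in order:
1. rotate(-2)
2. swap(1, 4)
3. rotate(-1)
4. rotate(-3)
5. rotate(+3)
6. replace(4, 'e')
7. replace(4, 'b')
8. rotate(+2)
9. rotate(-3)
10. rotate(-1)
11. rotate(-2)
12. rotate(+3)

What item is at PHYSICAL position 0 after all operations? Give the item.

Answer: A

Derivation:
After op 1 (rotate(-2)): offset=7, physical=[A,B,C,D,E,F,G,H,I], logical=[H,I,A,B,C,D,E,F,G]
After op 2 (swap(1, 4)): offset=7, physical=[A,B,I,D,E,F,G,H,C], logical=[H,C,A,B,I,D,E,F,G]
After op 3 (rotate(-1)): offset=6, physical=[A,B,I,D,E,F,G,H,C], logical=[G,H,C,A,B,I,D,E,F]
After op 4 (rotate(-3)): offset=3, physical=[A,B,I,D,E,F,G,H,C], logical=[D,E,F,G,H,C,A,B,I]
After op 5 (rotate(+3)): offset=6, physical=[A,B,I,D,E,F,G,H,C], logical=[G,H,C,A,B,I,D,E,F]
After op 6 (replace(4, 'e')): offset=6, physical=[A,e,I,D,E,F,G,H,C], logical=[G,H,C,A,e,I,D,E,F]
After op 7 (replace(4, 'b')): offset=6, physical=[A,b,I,D,E,F,G,H,C], logical=[G,H,C,A,b,I,D,E,F]
After op 8 (rotate(+2)): offset=8, physical=[A,b,I,D,E,F,G,H,C], logical=[C,A,b,I,D,E,F,G,H]
After op 9 (rotate(-3)): offset=5, physical=[A,b,I,D,E,F,G,H,C], logical=[F,G,H,C,A,b,I,D,E]
After op 10 (rotate(-1)): offset=4, physical=[A,b,I,D,E,F,G,H,C], logical=[E,F,G,H,C,A,b,I,D]
After op 11 (rotate(-2)): offset=2, physical=[A,b,I,D,E,F,G,H,C], logical=[I,D,E,F,G,H,C,A,b]
After op 12 (rotate(+3)): offset=5, physical=[A,b,I,D,E,F,G,H,C], logical=[F,G,H,C,A,b,I,D,E]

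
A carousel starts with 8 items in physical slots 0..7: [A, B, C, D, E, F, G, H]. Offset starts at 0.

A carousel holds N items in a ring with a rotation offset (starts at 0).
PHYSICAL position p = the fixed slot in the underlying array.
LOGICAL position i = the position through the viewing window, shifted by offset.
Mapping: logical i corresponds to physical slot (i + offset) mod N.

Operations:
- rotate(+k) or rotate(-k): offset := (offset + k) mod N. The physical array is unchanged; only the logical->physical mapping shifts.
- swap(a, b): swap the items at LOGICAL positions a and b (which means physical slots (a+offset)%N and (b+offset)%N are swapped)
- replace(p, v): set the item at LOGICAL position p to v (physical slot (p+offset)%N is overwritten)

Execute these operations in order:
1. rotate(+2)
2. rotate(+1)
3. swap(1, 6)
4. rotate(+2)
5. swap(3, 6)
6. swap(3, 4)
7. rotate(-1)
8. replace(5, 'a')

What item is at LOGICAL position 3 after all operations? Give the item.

After op 1 (rotate(+2)): offset=2, physical=[A,B,C,D,E,F,G,H], logical=[C,D,E,F,G,H,A,B]
After op 2 (rotate(+1)): offset=3, physical=[A,B,C,D,E,F,G,H], logical=[D,E,F,G,H,A,B,C]
After op 3 (swap(1, 6)): offset=3, physical=[A,E,C,D,B,F,G,H], logical=[D,B,F,G,H,A,E,C]
After op 4 (rotate(+2)): offset=5, physical=[A,E,C,D,B,F,G,H], logical=[F,G,H,A,E,C,D,B]
After op 5 (swap(3, 6)): offset=5, physical=[D,E,C,A,B,F,G,H], logical=[F,G,H,D,E,C,A,B]
After op 6 (swap(3, 4)): offset=5, physical=[E,D,C,A,B,F,G,H], logical=[F,G,H,E,D,C,A,B]
After op 7 (rotate(-1)): offset=4, physical=[E,D,C,A,B,F,G,H], logical=[B,F,G,H,E,D,C,A]
After op 8 (replace(5, 'a')): offset=4, physical=[E,a,C,A,B,F,G,H], logical=[B,F,G,H,E,a,C,A]

Answer: H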